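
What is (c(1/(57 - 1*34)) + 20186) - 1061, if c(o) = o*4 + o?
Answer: 439880/23 ≈ 19125.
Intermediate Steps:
c(o) = 5*o (c(o) = 4*o + o = 5*o)
(c(1/(57 - 1*34)) + 20186) - 1061 = (5/(57 - 1*34) + 20186) - 1061 = (5/(57 - 34) + 20186) - 1061 = (5/23 + 20186) - 1061 = 464283/23 - 1061 = 439880/23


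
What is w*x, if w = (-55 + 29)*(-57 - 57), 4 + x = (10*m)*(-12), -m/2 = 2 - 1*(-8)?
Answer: 7101744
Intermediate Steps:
m = -20 (m = -2*(2 - 1*(-8)) = -2*(2 + 8) = -2*10 = -20)
x = 2396 (x = -4 + (10*(-20))*(-12) = -4 - 200*(-12) = -4 + 2400 = 2396)
w = 2964 (w = -26*(-114) = 2964)
w*x = 2964*2396 = 7101744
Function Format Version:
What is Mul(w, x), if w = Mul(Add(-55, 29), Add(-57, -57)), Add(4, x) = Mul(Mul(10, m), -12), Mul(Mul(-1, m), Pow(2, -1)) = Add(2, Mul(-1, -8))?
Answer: 7101744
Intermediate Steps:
m = -20 (m = Mul(-2, Add(2, Mul(-1, -8))) = Mul(-2, Add(2, 8)) = Mul(-2, 10) = -20)
x = 2396 (x = Add(-4, Mul(Mul(10, -20), -12)) = Add(-4, Mul(-200, -12)) = Add(-4, 2400) = 2396)
w = 2964 (w = Mul(-26, -114) = 2964)
Mul(w, x) = Mul(2964, 2396) = 7101744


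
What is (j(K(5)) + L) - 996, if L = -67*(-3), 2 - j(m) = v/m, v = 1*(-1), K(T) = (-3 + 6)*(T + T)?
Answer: -23789/30 ≈ -792.97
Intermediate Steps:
K(T) = 6*T (K(T) = 3*(2*T) = 6*T)
v = -1
j(m) = 2 + 1/m (j(m) = 2 - (-1)/m = 2 + 1/m)
L = 201
(j(K(5)) + L) - 996 = ((2 + 1/(6*5)) + 201) - 996 = ((2 + 1/30) + 201) - 996 = (61/30 + 201) - 996 = 6091/30 - 996 = -23789/30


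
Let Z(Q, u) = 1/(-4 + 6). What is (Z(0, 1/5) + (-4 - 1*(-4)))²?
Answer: ¼ ≈ 0.25000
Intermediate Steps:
Z(Q, u) = ½ (Z(Q, u) = 1/2 = ½)
(Z(0, 1/5) + (-4 - 1*(-4)))² = (½ + (-4 - 1*(-4)))² = (½ + (-4 + 4))² = (½ + 0)² = (½)² = ¼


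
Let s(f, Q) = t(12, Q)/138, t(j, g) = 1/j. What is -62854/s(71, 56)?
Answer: -104086224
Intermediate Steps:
s(f, Q) = 1/1656 (s(f, Q) = 1/(12*138) = (1/12)*(1/138) = 1/1656)
-62854/s(71, 56) = -62854/1/1656 = -62854*1656 = -104086224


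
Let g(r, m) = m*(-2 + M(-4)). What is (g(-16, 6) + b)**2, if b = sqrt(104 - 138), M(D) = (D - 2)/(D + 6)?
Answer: (30 - I*sqrt(34))**2 ≈ 866.0 - 349.86*I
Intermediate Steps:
M(D) = (-2 + D)/(6 + D)
b = I*sqrt(34) (b = sqrt(-34) = I*sqrt(34) ≈ 5.8309*I)
g(r, m) = -5*m (g(r, m) = m*(-2 + (-2 - 4)/(6 - 4)) = m*(-2 - 6/2) = m*(-2 + (1/2)*(-6)) = m*(-2 - 3) = m*(-5) = -5*m)
(g(-16, 6) + b)**2 = (-5*6 + I*sqrt(34))**2 = (-30 + I*sqrt(34))**2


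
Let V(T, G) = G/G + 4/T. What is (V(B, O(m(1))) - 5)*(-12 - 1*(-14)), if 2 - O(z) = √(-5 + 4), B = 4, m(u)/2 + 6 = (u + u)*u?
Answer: -6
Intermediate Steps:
m(u) = -12 + 4*u² (m(u) = -12 + 2*((u + u)*u) = -12 + 2*((2*u)*u) = -12 + 2*(2*u²) = -12 + 4*u²)
O(z) = 2 - I (O(z) = 2 - √(-5 + 4) = 2 - √(-1) = 2 - I)
V(T, G) = 1 + 4/T
(V(B, O(m(1))) - 5)*(-12 - 1*(-14)) = ((4 + 4)/4 - 5)*(-12 - 1*(-14)) = ((¼)*8 - 5)*(-12 + 14) = (2 - 5)*2 = -3*2 = -6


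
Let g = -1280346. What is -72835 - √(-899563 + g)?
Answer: -72835 - I*√2179909 ≈ -72835.0 - 1476.5*I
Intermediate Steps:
-72835 - √(-899563 + g) = -72835 - √(-899563 - 1280346) = -72835 - √(-2179909) = -72835 - I*√2179909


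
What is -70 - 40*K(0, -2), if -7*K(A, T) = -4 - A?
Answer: -650/7 ≈ -92.857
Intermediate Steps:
K(A, T) = 4/7 + A/7 (K(A, T) = -(-4 - A)/7 = 4/7 + A/7)
-70 - 40*K(0, -2) = -70 - 40*(4/7 + (⅐)*0) = -70 - 40*(4/7 + 0) = -70 - 40*4/7 = -70 - 160/7 = -650/7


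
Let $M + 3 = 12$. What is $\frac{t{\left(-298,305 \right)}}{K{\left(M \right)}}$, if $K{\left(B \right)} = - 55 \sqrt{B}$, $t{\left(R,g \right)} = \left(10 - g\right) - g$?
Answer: $\frac{40}{11} \approx 3.6364$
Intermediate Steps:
$M = 9$ ($M = -3 + 12 = 9$)
$t{\left(R,g \right)} = 10 - 2 g$
$\frac{t{\left(-298,305 \right)}}{K{\left(M \right)}} = \frac{10 - 610}{\left(-55\right) \sqrt{9}} = \frac{10 - 610}{\left(-55\right) 3} = - \frac{600}{-165} = \left(-600\right) \left(- \frac{1}{165}\right) = \frac{40}{11}$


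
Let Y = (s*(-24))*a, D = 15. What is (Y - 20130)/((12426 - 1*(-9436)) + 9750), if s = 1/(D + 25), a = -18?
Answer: -25149/39515 ≈ -0.63644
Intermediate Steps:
s = 1/40 (s = 1/(15 + 25) = 1/40 ≈ 0.025000)
Y = 54/5 (Y = ((1/40)*(-24))*(-18) = -3/5*(-18) = 54/5 ≈ 10.800)
(Y - 20130)/((12426 - 1*(-9436)) + 9750) = (54/5 - 20130)/((12426 - 1*(-9436)) + 9750) = -100596/(5*((12426 + 9436) + 9750)) = -100596/(5*(21862 + 9750)) = -100596/5/31612 = -100596/5*1/31612 = -25149/39515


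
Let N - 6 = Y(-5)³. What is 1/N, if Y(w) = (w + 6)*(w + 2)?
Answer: -1/21 ≈ -0.047619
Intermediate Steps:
Y(w) = (2 + w)*(6 + w) (Y(w) = (6 + w)*(2 + w) = (2 + w)*(6 + w))
N = -21 (N = 6 + (12 + (-5)² + 8*(-5))³ = 6 + (12 + 25 - 40)³ = 6 + (-3)³ = 6 - 27 = -21)
1/N = 1/(-21) = -1/21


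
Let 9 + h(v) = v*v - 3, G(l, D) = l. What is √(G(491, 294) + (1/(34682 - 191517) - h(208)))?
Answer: 2*I*√262950401478765/156835 ≈ 206.79*I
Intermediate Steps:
h(v) = -12 + v² (h(v) = -9 + (v*v - 3) = -9 + (v² - 3) = -9 + (-3 + v²) = -12 + v²)
√(G(491, 294) + (1/(34682 - 191517) - h(208))) = √(491 + (1/(34682 - 191517) - (-12 + 208²))) = √(491 + (1/(-156835) - (-12 + 43264))) = √(491 + (-1/156835 - 1*43252)) = √(491 + (-1/156835 - 43252)) = √(491 - 6783427421/156835) = √(-6706421436/156835) = 2*I*√262950401478765/156835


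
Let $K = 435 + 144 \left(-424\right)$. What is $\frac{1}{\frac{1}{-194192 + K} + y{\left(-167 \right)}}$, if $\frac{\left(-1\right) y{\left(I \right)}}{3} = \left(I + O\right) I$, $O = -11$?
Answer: $- \frac{254813}{22723713715} \approx -1.1214 \cdot 10^{-5}$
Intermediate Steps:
$y{\left(I \right)} = - 3 I \left(-11 + I\right)$ ($y{\left(I \right)} = - 3 \left(I - 11\right) I = - 3 \left(-11 + I\right) I = - 3 I \left(-11 + I\right)$)
$K = -60621$ ($K = 435 - 61056 = -60621$)
$\frac{1}{\frac{1}{-194192 + K} + y{\left(-167 \right)}} = \frac{1}{\frac{1}{-194192 - 60621} + 3 \left(-167\right) \left(11 - -167\right)} = \frac{1}{\frac{1}{-254813} + 3 \left(-167\right) \left(11 + 167\right)} = \frac{1}{- \frac{1}{254813} + 3 \left(-167\right) 178} = \frac{1}{- \frac{1}{254813} - 89178} = \frac{1}{- \frac{22723713715}{254813}} = - \frac{254813}{22723713715}$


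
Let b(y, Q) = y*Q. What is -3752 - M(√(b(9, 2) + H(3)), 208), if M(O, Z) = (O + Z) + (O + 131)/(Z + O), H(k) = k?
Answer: -171269507/43243 - 43320*√21/43243 ≈ -3965.2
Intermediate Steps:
b(y, Q) = Q*y
M(O, Z) = O + Z + (131 + O)/(O + Z) (M(O, Z) = (O + Z) + (131 + O)/(O + Z) = O + Z + (131 + O)/(O + Z))
-3752 - M(√(b(9, 2) + H(3)), 208) = -3752 - (131 + √(2*9 + 3) + (√(2*9 + 3))² + 208² + 2*√(2*9 + 3)*208)/(√(2*9 + 3) + 208) = -3752 - (131 + √(18 + 3) + (√(18 + 3))² + 43264 + 2*√(18 + 3)*208)/(√(18 + 3) + 208) = -3752 - (131 + √21 + (√21)² + 43264 + 2*√21*208)/(√21 + 208) = -3752 - (131 + √21 + 21 + 43264 + 416*√21)/(208 + √21) = -3752 - (43416 + 417*√21)/(208 + √21)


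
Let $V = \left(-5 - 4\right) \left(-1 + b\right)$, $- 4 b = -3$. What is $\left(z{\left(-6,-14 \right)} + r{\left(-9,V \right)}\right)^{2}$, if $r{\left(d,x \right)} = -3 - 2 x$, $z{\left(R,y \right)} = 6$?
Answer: $\frac{9}{4} \approx 2.25$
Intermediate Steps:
$b = \frac{3}{4}$ ($b = \left(- \frac{1}{4}\right) \left(-3\right) = \frac{3}{4} \approx 0.75$)
$V = \frac{9}{4}$ ($V = \left(-5 - 4\right) \left(-1 + \frac{3}{4}\right) = \left(-9\right) \left(- \frac{1}{4}\right) = \frac{9}{4} \approx 2.25$)
$\left(z{\left(-6,-14 \right)} + r{\left(-9,V \right)}\right)^{2} = \left(6 - \frac{15}{2}\right)^{2} = \left(- \frac{3}{2}\right)^{2} = \frac{9}{4}$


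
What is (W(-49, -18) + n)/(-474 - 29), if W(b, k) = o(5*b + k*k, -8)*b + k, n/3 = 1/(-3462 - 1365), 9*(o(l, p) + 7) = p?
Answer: -5337044/7283943 ≈ -0.73271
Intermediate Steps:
o(l, p) = -7 + p/9
n = -1/1609 (n = 3/(-3462 - 1365) = 3/(-4827) = 3*(-1/4827) = -1/1609 ≈ -0.00062150)
W(b, k) = k - 71*b/9 (W(b, k) = (-7 + (⅑)*(-8))*b + k = (-7 - 8/9)*b + k = -71*b/9 + k = k - 71*b/9)
(W(-49, -18) + n)/(-474 - 29) = ((-18 - 71/9*(-49)) - 1/1609)/(-474 - 29) = ((-18 + 3479/9) - 1/1609)/(-503) = (3317/9 - 1/1609)*(-1/503) = (5337044/14481)*(-1/503) = -5337044/7283943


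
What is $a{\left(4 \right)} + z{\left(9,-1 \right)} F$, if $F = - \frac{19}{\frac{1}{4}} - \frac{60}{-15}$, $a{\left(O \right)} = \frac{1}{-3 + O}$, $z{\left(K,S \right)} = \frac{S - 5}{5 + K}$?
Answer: $\frac{223}{7} \approx 31.857$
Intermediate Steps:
$z{\left(K,S \right)} = \frac{-5 + S}{5 + K}$
$F = -72$ ($F = - 19 \frac{1}{\frac{1}{4}} - -4 = \left(-19\right) 4 + 4 = -76 + 4 = -72$)
$a{\left(4 \right)} + z{\left(9,-1 \right)} F = \frac{1}{-3 + 4} + \frac{-5 - 1}{5 + 9} \left(-72\right) = 1^{-1} + \frac{1}{14} \left(-6\right) \left(-72\right) = 1 + \frac{1}{14} \left(-6\right) \left(-72\right) = 1 - - \frac{216}{7} = 1 + \frac{216}{7} = \frac{223}{7}$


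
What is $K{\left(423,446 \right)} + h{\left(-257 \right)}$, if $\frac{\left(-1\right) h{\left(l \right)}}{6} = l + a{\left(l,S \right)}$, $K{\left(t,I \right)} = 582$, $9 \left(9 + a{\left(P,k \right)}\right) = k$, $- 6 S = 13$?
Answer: $\frac{19615}{9} \approx 2179.4$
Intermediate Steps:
$S = - \frac{13}{6}$ ($S = \left(- \frac{1}{6}\right) 13 = - \frac{13}{6} \approx -2.1667$)
$a{\left(P,k \right)} = -9 + \frac{k}{9}$
$h{\left(l \right)} = \frac{499}{9} - 6 l$ ($h{\left(l \right)} = - 6 \left(l + \left(-9 + \frac{1}{9} \left(- \frac{13}{6}\right)\right)\right) = - 6 \left(l - \frac{499}{54}\right) = - 6 \left(- \frac{499}{54} + l\right) = \frac{499}{9} - 6 l$)
$K{\left(423,446 \right)} + h{\left(-257 \right)} = 582 + \left(\frac{499}{9} - -1542\right) = 582 + \left(\frac{499}{9} + 1542\right) = 582 + \frac{14377}{9} = \frac{19615}{9}$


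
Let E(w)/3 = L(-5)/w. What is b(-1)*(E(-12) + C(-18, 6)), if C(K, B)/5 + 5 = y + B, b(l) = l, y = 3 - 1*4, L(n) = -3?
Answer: -3/4 ≈ -0.75000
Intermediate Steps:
y = -1 (y = 3 - 4 = -1)
E(w) = -9/w (E(w) = 3*(-3/w) = -9/w)
C(K, B) = -30 + 5*B (C(K, B) = -25 + 5*(-1 + B) = -25 + (-5 + 5*B) = -30 + 5*B)
b(-1)*(E(-12) + C(-18, 6)) = -(-9/(-12) + (-30 + 5*6)) = -(-9*(-1/12) + (-30 + 30)) = -(3/4 + 0) = -1*3/4 = -3/4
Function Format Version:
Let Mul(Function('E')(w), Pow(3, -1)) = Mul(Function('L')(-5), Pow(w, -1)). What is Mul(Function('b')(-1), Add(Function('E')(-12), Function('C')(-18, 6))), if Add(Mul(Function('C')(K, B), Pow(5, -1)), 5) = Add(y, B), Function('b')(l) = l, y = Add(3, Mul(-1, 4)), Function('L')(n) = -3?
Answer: Rational(-3, 4) ≈ -0.75000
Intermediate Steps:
y = -1 (y = Add(3, -4) = -1)
Function('E')(w) = Mul(-9, Pow(w, -1)) (Function('E')(w) = Mul(3, Mul(-3, Pow(w, -1))) = Mul(-9, Pow(w, -1)))
Function('C')(K, B) = Add(-30, Mul(5, B)) (Function('C')(K, B) = Add(-25, Mul(5, Add(-1, B))) = Add(-25, Add(-5, Mul(5, B))) = Add(-30, Mul(5, B)))
Mul(Function('b')(-1), Add(Function('E')(-12), Function('C')(-18, 6))) = Mul(-1, Add(Mul(-9, Pow(-12, -1)), Add(-30, Mul(5, 6)))) = Mul(-1, Add(Mul(-9, Rational(-1, 12)), Add(-30, 30))) = Mul(-1, Add(Rational(3, 4), 0)) = Mul(-1, Rational(3, 4)) = Rational(-3, 4)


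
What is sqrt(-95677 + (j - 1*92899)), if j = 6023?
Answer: I*sqrt(182553) ≈ 427.26*I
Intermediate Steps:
sqrt(-95677 + (j - 1*92899)) = sqrt(-95677 + (6023 - 1*92899)) = sqrt(-95677 + (6023 - 92899)) = sqrt(-95677 - 86876) = sqrt(-182553) = I*sqrt(182553)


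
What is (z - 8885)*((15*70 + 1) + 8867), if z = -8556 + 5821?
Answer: -115247160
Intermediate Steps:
z = -2735
(z - 8885)*((15*70 + 1) + 8867) = (-2735 - 8885)*((15*70 + 1) + 8867) = -11620*((1050 + 1) + 8867) = -11620*(1051 + 8867) = -11620*9918 = -115247160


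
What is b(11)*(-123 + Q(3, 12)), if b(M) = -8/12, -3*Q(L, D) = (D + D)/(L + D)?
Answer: 3706/45 ≈ 82.356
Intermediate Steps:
Q(L, D) = -2*D/(3*(D + L)) (Q(L, D) = -(D + D)/(3*(L + D)) = -2*D/(3*(D + L)))
b(M) = -⅔ (b(M) = -8*1/12 = -⅔)
b(11)*(-123 + Q(3, 12)) = -2*(-123 - 2*12/(3*12 + 3*3))/3 = -2*(-123 - 2*12/(36 + 9))/3 = -2*(-123 - 2*12/45)/3 = -2*(-123 - 2*12*1/45)/3 = -2*(-123 - 8/15)/3 = -⅔*(-1853/15) = 3706/45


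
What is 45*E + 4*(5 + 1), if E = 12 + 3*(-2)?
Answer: 294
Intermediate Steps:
E = 6 (E = 12 - 6 = 6)
45*E + 4*(5 + 1) = 45*6 + 4*(5 + 1) = 270 + 4*6 = 270 + 24 = 294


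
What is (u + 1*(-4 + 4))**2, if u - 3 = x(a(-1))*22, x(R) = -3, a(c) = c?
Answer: 3969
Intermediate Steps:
u = -63 (u = 3 - 3*22 = 3 - 66 = -63)
(u + 1*(-4 + 4))**2 = (-63 + 1*(-4 + 4))**2 = (-63 + 1*0)**2 = (-63 + 0)**2 = (-63)**2 = 3969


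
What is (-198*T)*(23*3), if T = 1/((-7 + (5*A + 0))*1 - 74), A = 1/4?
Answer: 4968/29 ≈ 171.31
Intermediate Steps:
A = 1/4 ≈ 0.25000
T = -4/319 (T = 1/((-7 + (5*(1/4) + 0))*1 - 74) = 1/((-7 + (5/4 + 0))*1 - 74) = 1/((-7 + 5/4)*1 - 74) = 1/(-23/4*1 - 74) = 1/(-23/4 - 74) = 1/(-319/4) = -4/319 ≈ -0.012539)
(-198*T)*(23*3) = (-198*(-4/319))*(23*3) = (72/29)*69 = 4968/29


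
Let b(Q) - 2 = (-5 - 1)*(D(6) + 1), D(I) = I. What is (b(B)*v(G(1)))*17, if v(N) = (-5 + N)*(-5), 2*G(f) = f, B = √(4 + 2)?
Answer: -15300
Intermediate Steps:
B = √6 ≈ 2.4495
G(f) = f/2
b(Q) = -40 (b(Q) = 2 + (-5 - 1)*(6 + 1) = 2 - 6*7 = 2 - 42 = -40)
v(N) = 25 - 5*N
(b(B)*v(G(1)))*17 = -40*(25 - 5/2)*17 = -40*45/2*17 = -900*17 = -15300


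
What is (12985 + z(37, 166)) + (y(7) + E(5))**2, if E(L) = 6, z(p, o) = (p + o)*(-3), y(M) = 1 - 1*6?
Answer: 12377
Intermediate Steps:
y(M) = -5 (y(M) = 1 - 6 = -5)
z(p, o) = -3*o - 3*p (z(p, o) = (o + p)*(-3) = -3*o - 3*p)
(12985 + z(37, 166)) + (y(7) + E(5))**2 = (12985 + (-3*166 - 3*37)) + (-5 + 6)**2 = (12985 + (-498 - 111)) + 1**2 = (12985 - 609) + 1 = 12376 + 1 = 12377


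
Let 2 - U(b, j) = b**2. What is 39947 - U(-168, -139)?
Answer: 68169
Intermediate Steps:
U(b, j) = 2 - b**2
39947 - U(-168, -139) = 39947 - (2 - 1*(-168)**2) = 39947 - (2 - 1*28224) = 39947 - (2 - 28224) = 39947 - 1*(-28222) = 39947 + 28222 = 68169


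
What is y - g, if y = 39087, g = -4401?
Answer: 43488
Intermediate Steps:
y - g = 39087 - 1*(-4401) = 39087 + 4401 = 43488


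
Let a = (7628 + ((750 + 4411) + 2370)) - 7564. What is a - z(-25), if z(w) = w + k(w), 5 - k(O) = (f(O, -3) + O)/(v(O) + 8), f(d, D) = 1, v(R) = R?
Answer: 129479/17 ≈ 7616.4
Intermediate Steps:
k(O) = 5 - (1 + O)/(8 + O) (k(O) = 5 - (1 + O)/(O + 8) = 5 - (1 + O)/(8 + O))
z(w) = w + (39 + 4*w)/(8 + w)
a = 7595 (a = (7628 + (5161 + 2370)) - 7564 = (7628 + 7531) - 7564 = 15159 - 7564 = 7595)
a - z(-25) = 7595 - (39 + (-25)**2 + 12*(-25))/(8 - 25) = 7595 - (39 + 625 - 300)/(-17) = 7595 - (-1)*364/17 = 7595 - 1*(-364/17) = 7595 + 364/17 = 129479/17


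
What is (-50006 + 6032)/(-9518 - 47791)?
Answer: 2094/2729 ≈ 0.76731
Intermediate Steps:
(-50006 + 6032)/(-9518 - 47791) = -43974/(-57309) = -43974*(-1/57309) = 2094/2729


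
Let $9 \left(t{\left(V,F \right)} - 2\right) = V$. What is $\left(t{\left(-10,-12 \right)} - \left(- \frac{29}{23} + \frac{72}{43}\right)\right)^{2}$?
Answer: $\frac{17901361}{79227801} \approx 0.22595$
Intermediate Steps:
$t{\left(V,F \right)} = 2 + \frac{V}{9}$
$\left(t{\left(-10,-12 \right)} - \left(- \frac{29}{23} + \frac{72}{43}\right)\right)^{2} = \left(\left(2 + \frac{1}{9} \left(-10\right)\right) - \left(- \frac{29}{23} + \frac{72}{43}\right)\right)^{2} = \left(\left(2 - \frac{10}{9}\right) - \frac{409}{989}\right)^{2} = \left(\frac{8}{9} + \left(\frac{29}{23} - \frac{72}{43}\right)\right)^{2} = \left(\frac{8}{9} - \frac{409}{989}\right)^{2} = \left(\frac{4231}{8901}\right)^{2} = \frac{17901361}{79227801}$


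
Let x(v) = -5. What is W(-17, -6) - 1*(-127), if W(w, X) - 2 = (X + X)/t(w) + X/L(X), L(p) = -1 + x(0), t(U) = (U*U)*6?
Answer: 37568/289 ≈ 129.99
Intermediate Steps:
t(U) = 6*U**2 (t(U) = U**2*6 = 6*U**2)
L(p) = -6 (L(p) = -1 - 5 = -6)
W(w, X) = 2 - X/6 + X/(3*w**2) (W(w, X) = 2 + ((X + X)/((6*w**2)) + X/(-6)) = 2 + ((2*X)*(1/(6*w**2)) + X*(-1/6)) = 2 + (X/(3*w**2) - X/6) = 2 + (-X/6 + X/(3*w**2)) = 2 - X/6 + X/(3*w**2))
W(-17, -6) - 1*(-127) = (2 - 1/6*(-6) + (1/3)*(-6)/(-17)**2) - 1*(-127) = (2 + 1 + (1/3)*(-6)*(1/289)) + 127 = (2 + 1 - 2/289) + 127 = 865/289 + 127 = 37568/289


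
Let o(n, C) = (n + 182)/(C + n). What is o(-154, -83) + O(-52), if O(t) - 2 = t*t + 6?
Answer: 642716/237 ≈ 2711.9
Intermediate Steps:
o(n, C) = (182 + n)/(C + n)
O(t) = 8 + t² (O(t) = 2 + (t*t + 6) = 2 + (t² + 6) = 2 + (6 + t²) = 8 + t²)
o(-154, -83) + O(-52) = (182 - 154)/(-83 - 154) + (8 + (-52)²) = 28/(-237) + (8 + 2704) = -1/237*28 + 2712 = -28/237 + 2712 = 642716/237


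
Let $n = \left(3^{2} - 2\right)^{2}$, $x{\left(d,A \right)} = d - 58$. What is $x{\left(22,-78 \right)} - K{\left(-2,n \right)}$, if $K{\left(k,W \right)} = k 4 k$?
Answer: $-52$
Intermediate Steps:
$x{\left(d,A \right)} = -58 + d$
$n = 49$ ($n = \left(9 - 2\right)^{2} = 7^{2} = 49$)
$K{\left(k,W \right)} = 4 k^{2}$ ($K{\left(k,W \right)} = 4 k k = 4 k^{2}$)
$x{\left(22,-78 \right)} - K{\left(-2,n \right)} = \left(-58 + 22\right) - 4 \left(-2\right)^{2} = -36 - 4 \cdot 4 = -36 - 16 = -52$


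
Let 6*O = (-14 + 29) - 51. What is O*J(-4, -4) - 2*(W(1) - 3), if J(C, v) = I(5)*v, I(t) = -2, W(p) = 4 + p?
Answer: -52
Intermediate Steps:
O = -6 (O = ((-14 + 29) - 51)/6 = (15 - 51)/6 = (⅙)*(-36) = -6)
J(C, v) = -2*v
O*J(-4, -4) - 2*(W(1) - 3) = -(-12)*(-4) - 2*((4 + 1) - 3) = -6*8 - 2*(5 - 3) = -48 - 2*2 = -48 - 4 = -52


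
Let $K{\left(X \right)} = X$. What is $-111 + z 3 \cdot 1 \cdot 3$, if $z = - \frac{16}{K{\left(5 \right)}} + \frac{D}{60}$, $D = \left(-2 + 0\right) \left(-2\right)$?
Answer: $- \frac{696}{5} \approx -139.2$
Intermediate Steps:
$D = 4$ ($D = \left(-2\right) \left(-2\right) = 4$)
$z = - \frac{47}{15}$ ($z = - \frac{16}{5} + \frac{4}{60} = \left(-16\right) \frac{1}{5} + 4 \cdot \frac{1}{60} = - \frac{16}{5} + \frac{1}{15} = - \frac{47}{15} \approx -3.1333$)
$-111 + z 3 \cdot 1 \cdot 3 = -111 - \frac{47 \cdot 3 \cdot 1 \cdot 3}{15} = -111 - \frac{47 \cdot 3 \cdot 3}{15} = -111 - \frac{141}{5} = - \frac{696}{5}$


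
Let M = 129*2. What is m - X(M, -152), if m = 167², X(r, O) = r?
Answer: 27631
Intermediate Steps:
M = 258
m = 27889
m - X(M, -152) = 27889 - 1*258 = 27889 - 258 = 27631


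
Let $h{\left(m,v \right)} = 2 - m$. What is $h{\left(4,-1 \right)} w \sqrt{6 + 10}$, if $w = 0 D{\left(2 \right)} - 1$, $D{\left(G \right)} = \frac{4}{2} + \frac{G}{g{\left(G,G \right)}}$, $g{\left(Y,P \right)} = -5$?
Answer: $8$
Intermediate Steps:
$D{\left(G \right)} = 2 - \frac{G}{5}$ ($D{\left(G \right)} = \frac{4}{2} + \frac{G}{-5} = 4 \cdot \frac{1}{2} + G \left(- \frac{1}{5}\right) = 2 - \frac{G}{5}$)
$w = -1$ ($w = 0 \left(2 - \frac{2}{5}\right) - 1 = 0 \cdot \frac{8}{5} - 1 = 0 - 1 = -1$)
$h{\left(4,-1 \right)} w \sqrt{6 + 10} = \left(2 - 4\right) \left(-1\right) \sqrt{6 + 10} = \left(2 - 4\right) \left(-1\right) \sqrt{16} = \left(-2\right) \left(-1\right) 4 = 2 \cdot 4 = 8$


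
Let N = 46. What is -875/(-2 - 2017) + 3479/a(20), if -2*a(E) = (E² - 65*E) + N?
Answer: 1056818/123159 ≈ 8.5809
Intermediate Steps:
a(E) = -23 - E²/2 + 65*E/2 (a(E) = -((E² - 65*E) + 46)/2 = -(46 + E² - 65*E)/2 = -23 - E²/2 + 65*E/2)
-875/(-2 - 2017) + 3479/a(20) = -875/(-2 - 2017) + 3479/(-23 - ½*20² + (65/2)*20) = -875/(-2019) + 3479/(-23 - ½*400 + 650) = -875*(-1/2019) + 3479/(-23 - 200 + 650) = 875/2019 + 3479/427 = 875/2019 + 3479*(1/427) = 875/2019 + 497/61 = 1056818/123159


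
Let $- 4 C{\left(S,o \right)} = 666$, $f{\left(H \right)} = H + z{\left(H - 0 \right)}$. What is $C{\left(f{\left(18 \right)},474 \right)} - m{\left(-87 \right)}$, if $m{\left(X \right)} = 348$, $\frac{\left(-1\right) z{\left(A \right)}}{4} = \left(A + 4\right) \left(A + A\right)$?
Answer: $- \frac{1029}{2} \approx -514.5$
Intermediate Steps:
$z{\left(A \right)} = - 8 A \left(4 + A\right)$ ($z{\left(A \right)} = - 4 \left(A + 4\right) \left(A + A\right) = - 4 \left(4 + A\right) 2 A = - 4 \cdot 2 A \left(4 + A\right) = - 8 A \left(4 + A\right)$)
$f{\left(H \right)} = H - 8 H \left(4 + H\right)$ ($f{\left(H \right)} = H - 8 \left(H - 0\right) \left(4 + \left(H - 0\right)\right) = H - 8 \left(H + 0\right) \left(4 + \left(H + 0\right)\right) = H - 8 H \left(4 + H\right)$)
$C{\left(S,o \right)} = - \frac{333}{2}$ ($C{\left(S,o \right)} = \left(- \frac{1}{4}\right) 666 = - \frac{333}{2}$)
$C{\left(f{\left(18 \right)},474 \right)} - m{\left(-87 \right)} = - \frac{333}{2} - 348 = - \frac{1029}{2}$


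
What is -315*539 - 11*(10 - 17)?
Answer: -169708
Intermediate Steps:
-315*539 - 11*(10 - 17) = -169785 - 11*(-7) = -169785 + 77 = -169708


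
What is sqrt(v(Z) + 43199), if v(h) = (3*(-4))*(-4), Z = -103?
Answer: sqrt(43247) ≈ 207.96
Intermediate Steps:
v(h) = 48 (v(h) = -12*(-4) = 48)
sqrt(v(Z) + 43199) = sqrt(48 + 43199) = sqrt(43247)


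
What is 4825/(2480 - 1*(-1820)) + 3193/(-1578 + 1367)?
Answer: -508473/36292 ≈ -14.011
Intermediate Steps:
4825/(2480 - 1*(-1820)) + 3193/(-1578 + 1367) = 4825/(2480 + 1820) + 3193/(-211) = 4825/4300 + 3193*(-1/211) = 4825*(1/4300) - 3193/211 = 193/172 - 3193/211 = -508473/36292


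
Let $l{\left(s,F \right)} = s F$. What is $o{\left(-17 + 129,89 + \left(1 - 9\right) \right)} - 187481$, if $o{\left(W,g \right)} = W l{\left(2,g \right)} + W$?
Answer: $-169225$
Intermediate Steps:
$l{\left(s,F \right)} = F s$
$o{\left(W,g \right)} = W + 2 W g$ ($o{\left(W,g \right)} = W g 2 + W = W 2 g + W = 2 W g + W = W + 2 W g$)
$o{\left(-17 + 129,89 + \left(1 - 9\right) \right)} - 187481 = \left(-17 + 129\right) \left(1 + 2 \left(89 + \left(1 - 9\right)\right)\right) - 187481 = 112 \left(1 + 2 \left(89 + \left(1 - 9\right)\right)\right) - 187481 = 112 \left(1 + 2 \left(89 - 8\right)\right) - 187481 = 112 \left(1 + 2 \cdot 81\right) - 187481 = 112 \left(1 + 162\right) - 187481 = 112 \cdot 163 - 187481 = 18256 - 187481 = -169225$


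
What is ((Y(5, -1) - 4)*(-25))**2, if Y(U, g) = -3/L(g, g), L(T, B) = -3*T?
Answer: 15625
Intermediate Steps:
Y(U, g) = 1/g (Y(U, g) = -3*(-1/(3*g)) = -(-1)/g = 1/g)
((Y(5, -1) - 4)*(-25))**2 = ((1/(-1) - 4)*(-25))**2 = ((-1 - 4)*(-25))**2 = (-5*(-25))**2 = 125**2 = 15625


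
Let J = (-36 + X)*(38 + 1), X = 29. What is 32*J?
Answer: -8736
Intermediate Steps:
J = -273 (J = (-36 + 29)*(38 + 1) = -7*39 = -273)
32*J = 32*(-273) = -8736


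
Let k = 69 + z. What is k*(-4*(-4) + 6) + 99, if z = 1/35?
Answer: 56617/35 ≈ 1617.6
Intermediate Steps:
z = 1/35 ≈ 0.028571
k = 2416/35 (k = 69 + 1/35 = 2416/35 ≈ 69.029)
k*(-4*(-4) + 6) + 99 = 2416*(-4*(-4) + 6)/35 + 99 = 2416*(16 + 6)/35 + 99 = (2416/35)*22 + 99 = 53152/35 + 99 = 56617/35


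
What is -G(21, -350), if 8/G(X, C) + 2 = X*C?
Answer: 1/919 ≈ 0.0010881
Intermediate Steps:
G(X, C) = 8/(-2 + C*X) (G(X, C) = 8/(-2 + X*C) = 8/(-2 + C*X))
-G(21, -350) = -8/(-2 - 350*21) = -8/(-2 - 7350) = -8/(-7352) = -8*(-1)/7352 = -1*(-1/919) = 1/919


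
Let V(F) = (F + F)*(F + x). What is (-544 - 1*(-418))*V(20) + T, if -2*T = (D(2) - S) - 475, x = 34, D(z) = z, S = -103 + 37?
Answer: -543913/2 ≈ -2.7196e+5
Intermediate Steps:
S = -66
V(F) = 2*F*(34 + F) (V(F) = (F + F)*(F + 34) = (2*F)*(34 + F) = 2*F*(34 + F))
T = 407/2 (T = -((2 - 1*(-66)) - 475)/2 = -((2 + 66) - 475)/2 = -(68 - 475)/2 = -½*(-407) = 407/2 ≈ 203.50)
(-544 - 1*(-418))*V(20) + T = (-544 - 1*(-418))*(2*20*(34 + 20)) + 407/2 = (-544 + 418)*(2*20*54) + 407/2 = -126*2160 + 407/2 = -272160 + 407/2 = -543913/2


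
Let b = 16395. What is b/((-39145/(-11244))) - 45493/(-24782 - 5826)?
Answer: 1128844842905/239630032 ≈ 4710.8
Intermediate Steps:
b/((-39145/(-11244))) - 45493/(-24782 - 5826) = 16395/((-39145/(-11244))) - 45493/(-24782 - 5826) = 16395/((-39145*(-1/11244))) - 45493/(-30608) = 16395/(39145/11244) - 45493*(-1/30608) = 16395*(11244/39145) + 45493/30608 = 36869076/7829 + 45493/30608 = 1128844842905/239630032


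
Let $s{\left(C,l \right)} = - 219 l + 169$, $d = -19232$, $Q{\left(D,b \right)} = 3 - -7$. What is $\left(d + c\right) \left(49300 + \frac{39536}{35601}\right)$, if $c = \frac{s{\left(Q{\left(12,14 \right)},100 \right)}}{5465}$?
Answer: $- \frac{61503813707940932}{64853155} \approx -9.4836 \cdot 10^{8}$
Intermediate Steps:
$Q{\left(D,b \right)} = 10$ ($Q{\left(D,b \right)} = 3 + 7 = 10$)
$s{\left(C,l \right)} = 169 - 219 l$
$c = - \frac{21731}{5465}$ ($c = \frac{169 - 21900}{5465} = \left(169 - 21900\right) \frac{1}{5465} = \left(-21731\right) \frac{1}{5465} = - \frac{21731}{5465} \approx -3.9764$)
$\left(d + c\right) \left(49300 + \frac{39536}{35601}\right) = \left(-19232 - \frac{21731}{5465}\right) \left(49300 + \frac{39536}{35601}\right) = - \frac{105124611 \left(49300 + 39536 \cdot \frac{1}{35601}\right)}{5465} = - \frac{105124611 \left(49300 + \frac{39536}{35601}\right)}{5465} = \left(- \frac{105124611}{5465}\right) \frac{1755168836}{35601} = - \frac{61503813707940932}{64853155}$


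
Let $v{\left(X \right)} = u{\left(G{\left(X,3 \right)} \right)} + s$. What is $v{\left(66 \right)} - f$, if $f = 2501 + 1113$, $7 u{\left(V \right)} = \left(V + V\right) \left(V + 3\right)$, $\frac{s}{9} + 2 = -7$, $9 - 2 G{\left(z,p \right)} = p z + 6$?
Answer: $- \frac{2125}{2} \approx -1062.5$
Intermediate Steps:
$G{\left(z,p \right)} = \frac{3}{2} - \frac{p z}{2}$ ($G{\left(z,p \right)} = \frac{9}{2} - \frac{p z + 6}{2} = \frac{9}{2} - \frac{6 + p z}{2} = \frac{9}{2} - \left(3 + \frac{p z}{2}\right) = \frac{3}{2} - \frac{p z}{2}$)
$s = -81$ ($s = -18 + 9 \left(-7\right) = -18 - 63 = -81$)
$u{\left(V \right)} = \frac{2 V \left(3 + V\right)}{7}$ ($u{\left(V \right)} = \frac{\left(V + V\right) \left(V + 3\right)}{7} = \frac{2 V \left(3 + V\right)}{7}$)
$f = 3614$
$v{\left(X \right)} = -81 + \frac{2 \left(\frac{3}{2} - \frac{3 X}{2}\right) \left(\frac{9}{2} - \frac{3 X}{2}\right)}{7}$ ($v{\left(X \right)} = \frac{2 \left(\frac{3}{2} - \frac{3 X}{2}\right) \left(3 + \left(\frac{3}{2} - \frac{3 X}{2}\right)\right)}{7} - 81 = \frac{2 \left(\frac{3}{2} - \frac{3 X}{2}\right) \left(3 - \left(- \frac{3}{2} + \frac{3 X}{2}\right)\right)}{7} - 81 = \frac{2 \left(\frac{3}{2} - \frac{3 X}{2}\right) \left(\frac{9}{2} - \frac{3 X}{2}\right)}{7} - 81 = -81 + \frac{2 \left(\frac{3}{2} - \frac{3 X}{2}\right) \left(\frac{9}{2} - \frac{3 X}{2}\right)}{7}$)
$v{\left(66 \right)} - f = \left(-81 + \frac{9 \left(-1 + 66\right) \left(-3 + 66\right)}{14}\right) - 3614 = \left(-81 + \frac{9}{14} \cdot 65 \cdot 63\right) - 3614 = \left(-81 + \frac{5265}{2}\right) - 3614 = \frac{5103}{2} - 3614 = - \frac{2125}{2}$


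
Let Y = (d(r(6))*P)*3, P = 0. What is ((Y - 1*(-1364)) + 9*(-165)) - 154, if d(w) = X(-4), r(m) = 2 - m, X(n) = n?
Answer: -275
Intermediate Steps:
d(w) = -4
Y = 0 (Y = -4*0*3 = 0*3 = 0)
((Y - 1*(-1364)) + 9*(-165)) - 154 = ((0 - 1*(-1364)) + 9*(-165)) - 154 = ((0 + 1364) - 1485) - 154 = (1364 - 1485) - 154 = -121 - 154 = -275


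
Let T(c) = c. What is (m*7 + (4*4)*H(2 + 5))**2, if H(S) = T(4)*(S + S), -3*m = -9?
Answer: 840889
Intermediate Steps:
m = 3 (m = -1/3*(-9) = 3)
H(S) = 8*S (H(S) = 4*(S + S) = 4*(2*S) = 8*S)
(m*7 + (4*4)*H(2 + 5))**2 = (3*7 + (4*4)*(8*(2 + 5)))**2 = (21 + 16*(8*7))**2 = (21 + 16*56)**2 = (21 + 896)**2 = 917**2 = 840889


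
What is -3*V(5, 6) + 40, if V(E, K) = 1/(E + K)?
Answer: 437/11 ≈ 39.727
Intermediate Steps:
-3*V(5, 6) + 40 = -3/(5 + 6) + 40 = -3/11 + 40 = 437/11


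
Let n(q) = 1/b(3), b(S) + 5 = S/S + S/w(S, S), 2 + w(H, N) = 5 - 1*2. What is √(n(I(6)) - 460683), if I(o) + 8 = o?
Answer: 2*I*√115171 ≈ 678.74*I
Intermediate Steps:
I(o) = -8 + o
w(H, N) = 1 (w(H, N) = -2 + (5 - 1*2) = -2 + (5 - 2) = -2 + 3 = 1)
b(S) = -4 + S (b(S) = -5 + (S/S + S/1) = -5 + (1 + S*1) = -5 + (1 + S) = -4 + S)
n(q) = -1 (n(q) = 1/(-4 + 3) = 1/(-1) = -1)
√(n(I(6)) - 460683) = √(-1 - 460683) = √(-460684) = 2*I*√115171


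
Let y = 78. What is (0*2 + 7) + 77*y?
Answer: 6013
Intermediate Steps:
(0*2 + 7) + 77*y = (0*2 + 7) + 77*78 = (0 + 7) + 6006 = 7 + 6006 = 6013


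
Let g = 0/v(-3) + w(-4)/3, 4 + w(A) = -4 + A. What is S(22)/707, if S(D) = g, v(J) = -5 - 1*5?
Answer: -4/707 ≈ -0.0056577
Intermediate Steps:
v(J) = -10 (v(J) = -5 - 5 = -10)
w(A) = -8 + A (w(A) = -4 + (-4 + A) = -8 + A)
g = -4 (g = 0/(-10) + (-8 - 4)/3 = 0*(-1/10) - 12*1/3 = 0 - 4 = -4)
S(D) = -4
S(22)/707 = -4/707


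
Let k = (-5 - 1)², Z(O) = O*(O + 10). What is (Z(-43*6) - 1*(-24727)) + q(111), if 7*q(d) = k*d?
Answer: 624973/7 ≈ 89282.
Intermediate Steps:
Z(O) = O*(10 + O)
k = 36 (k = (-6)² = 36)
q(d) = 36*d/7 (q(d) = (36*d)/7 = 36*d/7)
(Z(-43*6) - 1*(-24727)) + q(111) = ((-43*6)*(10 - 43*6) - 1*(-24727)) + (36/7)*111 = (-258*(10 - 258) + 24727) + 3996/7 = (-258*(-248) + 24727) + 3996/7 = (63984 + 24727) + 3996/7 = 88711 + 3996/7 = 624973/7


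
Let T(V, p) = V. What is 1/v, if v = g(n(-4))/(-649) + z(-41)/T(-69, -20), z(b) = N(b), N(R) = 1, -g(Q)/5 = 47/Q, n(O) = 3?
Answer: 44781/4756 ≈ 9.4157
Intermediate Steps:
g(Q) = -235/Q
z(b) = 1
v = 4756/44781 (v = -235/3/(-649) + 1/(-69) = -235*1/3*(-1/649) + 1*(-1/69) = -235/3*(-1/649) - 1/69 = 235/1947 - 1/69 = 4756/44781 ≈ 0.10621)
1/v = 1/(4756/44781) = 44781/4756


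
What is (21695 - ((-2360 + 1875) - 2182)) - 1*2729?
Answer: 21633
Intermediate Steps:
(21695 - ((-2360 + 1875) - 2182)) - 1*2729 = (21695 - (-485 - 2182)) - 2729 = (21695 - 1*(-2667)) - 2729 = (21695 + 2667) - 2729 = 24362 - 2729 = 21633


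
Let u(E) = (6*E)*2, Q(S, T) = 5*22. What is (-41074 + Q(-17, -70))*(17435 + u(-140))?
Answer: -645387820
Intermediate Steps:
Q(S, T) = 110
u(E) = 12*E
(-41074 + Q(-17, -70))*(17435 + u(-140)) = (-41074 + 110)*(17435 + 12*(-140)) = -40964*(17435 - 1680) = -40964*15755 = -645387820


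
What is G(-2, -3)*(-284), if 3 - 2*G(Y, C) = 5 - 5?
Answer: -426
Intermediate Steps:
G(Y, C) = 3/2 (G(Y, C) = 3/2 - (5 - 5)/2 = 3/2 - ½*0 = 3/2 + 0 = 3/2)
G(-2, -3)*(-284) = (3/2)*(-284) = -426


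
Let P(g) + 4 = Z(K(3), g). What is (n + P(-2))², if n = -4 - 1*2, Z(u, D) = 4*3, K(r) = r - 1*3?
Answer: 4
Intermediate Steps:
K(r) = -3 + r (K(r) = r - 3 = -3 + r)
Z(u, D) = 12
n = -6 (n = -4 - 2 = -6)
P(g) = 8 (P(g) = -4 + 12 = 8)
(n + P(-2))² = (-6 + 8)² = 2² = 4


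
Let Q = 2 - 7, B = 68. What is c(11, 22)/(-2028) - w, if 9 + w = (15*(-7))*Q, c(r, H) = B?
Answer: -261629/507 ≈ -516.03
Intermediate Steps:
c(r, H) = 68
Q = -5
w = 516 (w = -9 + (15*(-7))*(-5) = -9 - 105*(-5) = -9 + 525 = 516)
c(11, 22)/(-2028) - w = 68/(-2028) - 1*516 = 68*(-1/2028) - 516 = -17/507 - 516 = -261629/507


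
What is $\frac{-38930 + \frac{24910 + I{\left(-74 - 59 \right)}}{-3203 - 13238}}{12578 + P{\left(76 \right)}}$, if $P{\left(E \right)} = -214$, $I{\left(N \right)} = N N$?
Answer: $- \frac{15611969}{4957964} \approx -3.1489$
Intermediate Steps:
$I{\left(N \right)} = N^{2}$
$\frac{-38930 + \frac{24910 + I{\left(-74 - 59 \right)}}{-3203 - 13238}}{12578 + P{\left(76 \right)}} = \frac{-38930 + \frac{24910 + \left(-74 - 59\right)^{2}}{-3203 - 13238}}{12578 - 214} = \frac{-38930 + \frac{24910 + \left(-74 - 59\right)^{2}}{-16441}}{12364} = \left(-38930 + \left(24910 + \left(-133\right)^{2}\right) \left(- \frac{1}{16441}\right)\right) \frac{1}{12364} = \left(-38930 + \left(24910 + 17689\right) \left(- \frac{1}{16441}\right)\right) \frac{1}{12364} = \left(-38930 + 42599 \left(- \frac{1}{16441}\right)\right) \frac{1}{12364} = \left(-38930 - \frac{1039}{401}\right) \frac{1}{12364} = \left(- \frac{15611969}{401}\right) \frac{1}{12364} = - \frac{15611969}{4957964}$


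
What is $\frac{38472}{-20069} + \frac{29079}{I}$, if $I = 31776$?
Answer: $- \frac{30423801}{30367264} \approx -1.0019$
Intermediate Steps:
$\frac{38472}{-20069} + \frac{29079}{I} = \frac{38472}{-20069} + \frac{29079}{31776} = 38472 \left(- \frac{1}{20069}\right) + 29079 \cdot \frac{1}{31776} = - \frac{5496}{2867} + \frac{9693}{10592} = - \frac{30423801}{30367264}$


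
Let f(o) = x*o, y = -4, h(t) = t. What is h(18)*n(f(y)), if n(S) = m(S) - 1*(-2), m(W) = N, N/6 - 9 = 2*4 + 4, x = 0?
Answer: 2304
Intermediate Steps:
N = 126 (N = 54 + 6*(2*4 + 4) = 54 + 6*(8 + 4) = 54 + 6*12 = 54 + 72 = 126)
m(W) = 126
f(o) = 0 (f(o) = 0*o = 0)
n(S) = 128 (n(S) = 126 - 1*(-2) = 126 + 2 = 128)
h(18)*n(f(y)) = 18*128 = 2304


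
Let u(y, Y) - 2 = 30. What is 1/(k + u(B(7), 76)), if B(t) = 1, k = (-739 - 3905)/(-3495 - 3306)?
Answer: 2267/74092 ≈ 0.030597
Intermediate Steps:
k = 1548/2267 (k = -4644/(-6801) = -4644*(-1/6801) = 1548/2267 ≈ 0.68284)
u(y, Y) = 32 (u(y, Y) = 2 + 30 = 32)
1/(k + u(B(7), 76)) = 1/(1548/2267 + 32) = 1/(74092/2267) = 2267/74092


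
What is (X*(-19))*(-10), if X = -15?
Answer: -2850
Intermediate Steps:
(X*(-19))*(-10) = -15*(-19)*(-10) = 285*(-10) = -2850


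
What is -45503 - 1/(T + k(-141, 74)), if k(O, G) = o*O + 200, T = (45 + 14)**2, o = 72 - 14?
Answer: -204626990/4497 ≈ -45503.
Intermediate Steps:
o = 58
T = 3481 (T = 59**2 = 3481)
k(O, G) = 200 + 58*O (k(O, G) = 58*O + 200 = 200 + 58*O)
-45503 - 1/(T + k(-141, 74)) = -45503 - 1/(3481 + (200 + 58*(-141))) = -45503 - 1/(3481 + (200 - 8178)) = -45503 - 1/(3481 - 7978) = -45503 - 1/(-4497) = -45503 - 1*(-1/4497) = -45503 + 1/4497 = -204626990/4497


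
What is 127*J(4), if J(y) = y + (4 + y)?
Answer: 1524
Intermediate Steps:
J(y) = 4 + 2*y
127*J(4) = 127*(4 + 2*4) = 127*(4 + 8) = 127*12 = 1524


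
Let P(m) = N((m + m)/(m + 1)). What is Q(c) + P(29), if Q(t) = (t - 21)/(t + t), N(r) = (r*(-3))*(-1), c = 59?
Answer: 1806/295 ≈ 6.1220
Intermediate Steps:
N(r) = 3*r (N(r) = -3*r*(-1) = 3*r)
Q(t) = (-21 + t)/(2*t) (Q(t) = (-21 + t)/((2*t)) = (-21 + t)*(1/(2*t)) = (-21 + t)/(2*t))
P(m) = 6*m/(1 + m) (P(m) = 3*((m + m)/(m + 1)) = 3*((2*m)/(1 + m)) = 3*(2*m/(1 + m)) = 6*m/(1 + m))
Q(c) + P(29) = (1/2)*(-21 + 59)/59 + 6*29/(1 + 29) = (1/2)*(1/59)*38 + 6*29/30 = 19/59 + 6*29*(1/30) = 19/59 + 29/5 = 1806/295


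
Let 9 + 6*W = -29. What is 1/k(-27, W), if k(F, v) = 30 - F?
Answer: 1/57 ≈ 0.017544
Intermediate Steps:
W = -19/3 (W = -3/2 + (⅙)*(-29) = -3/2 - 29/6 = -19/3 ≈ -6.3333)
1/k(-27, W) = 1/(30 - 1*(-27)) = 1/(30 + 27) = 1/57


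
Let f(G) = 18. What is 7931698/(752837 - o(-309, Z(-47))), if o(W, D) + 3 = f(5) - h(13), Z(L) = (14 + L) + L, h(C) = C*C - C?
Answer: 3965849/376489 ≈ 10.534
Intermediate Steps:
h(C) = C² - C
Z(L) = 14 + 2*L
o(W, D) = -141 (o(W, D) = -3 + (18 - 13*(-1 + 13)) = -3 + (18 - 13*12) = -3 + (18 - 1*156) = -3 + (18 - 156) = -3 - 138 = -141)
7931698/(752837 - o(-309, Z(-47))) = 7931698/(752837 - 1*(-141)) = 7931698/(752837 + 141) = 7931698/752978 = 7931698*(1/752978) = 3965849/376489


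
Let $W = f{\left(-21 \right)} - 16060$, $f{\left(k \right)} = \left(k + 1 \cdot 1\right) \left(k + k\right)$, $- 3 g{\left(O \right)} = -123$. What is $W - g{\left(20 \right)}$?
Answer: $-15261$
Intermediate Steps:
$g{\left(O \right)} = 41$ ($g{\left(O \right)} = \left(- \frac{1}{3}\right) \left(-123\right) = 41$)
$f{\left(k \right)} = 2 k \left(1 + k\right)$ ($f{\left(k \right)} = \left(k + 1\right) 2 k = \left(1 + k\right) 2 k = 2 k \left(1 + k\right)$)
$W = -15220$ ($W = 2 \left(-21\right) \left(1 - 21\right) - 16060 = 2 \left(-21\right) \left(-20\right) - 16060 = 840 - 16060 = -15220$)
$W - g{\left(20 \right)} = -15220 - 41 = -15261$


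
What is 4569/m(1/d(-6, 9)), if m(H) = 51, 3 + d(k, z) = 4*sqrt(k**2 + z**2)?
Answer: 1523/17 ≈ 89.588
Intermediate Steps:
d(k, z) = -3 + 4*sqrt(k**2 + z**2)
4569/m(1/d(-6, 9)) = 4569/51 = 4569*(1/51) = 1523/17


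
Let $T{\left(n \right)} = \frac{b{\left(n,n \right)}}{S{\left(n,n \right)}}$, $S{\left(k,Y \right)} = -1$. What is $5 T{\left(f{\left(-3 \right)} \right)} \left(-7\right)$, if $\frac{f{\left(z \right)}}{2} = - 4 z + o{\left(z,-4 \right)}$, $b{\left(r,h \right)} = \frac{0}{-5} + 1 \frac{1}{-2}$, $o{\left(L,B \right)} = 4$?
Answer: $- \frac{35}{2} \approx -17.5$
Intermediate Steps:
$b{\left(r,h \right)} = - \frac{1}{2}$ ($b{\left(r,h \right)} = 0 \left(- \frac{1}{5}\right) + 1 \left(- \frac{1}{2}\right) = 0 - \frac{1}{2} = - \frac{1}{2}$)
$f{\left(z \right)} = 8 - 8 z$ ($f{\left(z \right)} = 2 \left(- 4 z + 4\right) = 2 \left(4 - 4 z\right) = 8 - 8 z$)
$T{\left(n \right)} = \frac{1}{2}$ ($T{\left(n \right)} = - \frac{1}{2 \left(-1\right)} = \left(- \frac{1}{2}\right) \left(-1\right) = \frac{1}{2}$)
$5 T{\left(f{\left(-3 \right)} \right)} \left(-7\right) = 5 \cdot \frac{1}{2} \left(-7\right) = \frac{5}{2} \left(-7\right) = - \frac{35}{2}$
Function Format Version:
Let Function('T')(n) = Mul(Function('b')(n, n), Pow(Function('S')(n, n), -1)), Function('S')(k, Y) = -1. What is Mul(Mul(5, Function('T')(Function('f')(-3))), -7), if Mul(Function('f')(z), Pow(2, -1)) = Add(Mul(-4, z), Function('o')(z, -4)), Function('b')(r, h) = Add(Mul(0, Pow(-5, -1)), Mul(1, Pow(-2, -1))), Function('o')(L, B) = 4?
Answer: Rational(-35, 2) ≈ -17.500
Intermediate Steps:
Function('b')(r, h) = Rational(-1, 2) (Function('b')(r, h) = Add(Mul(0, Rational(-1, 5)), Mul(1, Rational(-1, 2))) = Add(0, Rational(-1, 2)) = Rational(-1, 2))
Function('f')(z) = Add(8, Mul(-8, z)) (Function('f')(z) = Mul(2, Add(Mul(-4, z), 4)) = Mul(2, Add(4, Mul(-4, z))) = Add(8, Mul(-8, z)))
Function('T')(n) = Rational(1, 2) (Function('T')(n) = Mul(Rational(-1, 2), Pow(-1, -1)) = Mul(Rational(-1, 2), -1) = Rational(1, 2))
Mul(Mul(5, Function('T')(Function('f')(-3))), -7) = Mul(Mul(5, Rational(1, 2)), -7) = Mul(Rational(5, 2), -7) = Rational(-35, 2)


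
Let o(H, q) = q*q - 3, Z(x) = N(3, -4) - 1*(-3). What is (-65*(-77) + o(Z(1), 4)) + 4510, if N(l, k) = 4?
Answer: 9528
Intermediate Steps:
Z(x) = 7 (Z(x) = 4 - 1*(-3) = 4 + 3 = 7)
o(H, q) = -3 + q**2 (o(H, q) = q**2 - 3 = -3 + q**2)
(-65*(-77) + o(Z(1), 4)) + 4510 = (-65*(-77) + (-3 + 4**2)) + 4510 = (5005 + (-3 + 16)) + 4510 = (5005 + 13) + 4510 = 5018 + 4510 = 9528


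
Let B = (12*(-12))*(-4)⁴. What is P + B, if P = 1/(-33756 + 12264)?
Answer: -792281089/21492 ≈ -36864.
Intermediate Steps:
P = -1/21492 (P = 1/(-21492) = -1/21492 ≈ -4.6529e-5)
B = -36864 (B = -144*256 = -36864)
P + B = -1/21492 - 36864 = -792281089/21492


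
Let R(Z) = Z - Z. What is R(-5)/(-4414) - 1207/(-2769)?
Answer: 17/39 ≈ 0.43590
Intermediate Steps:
R(Z) = 0
R(-5)/(-4414) - 1207/(-2769) = 0/(-4414) - 1207/(-2769) = 0*(-1/4414) - 1207*(-1/2769) = 0 + 17/39 = 17/39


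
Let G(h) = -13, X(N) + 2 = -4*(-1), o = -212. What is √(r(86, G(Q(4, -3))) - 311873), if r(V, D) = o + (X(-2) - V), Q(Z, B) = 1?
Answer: I*√312169 ≈ 558.72*I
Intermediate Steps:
X(N) = 2 (X(N) = -2 - 4*(-1) = -2 + 4 = 2)
r(V, D) = -210 - V (r(V, D) = -212 + (2 - V) = -210 - V)
√(r(86, G(Q(4, -3))) - 311873) = √((-210 - 1*86) - 311873) = √((-210 - 86) - 311873) = √(-296 - 311873) = √(-312169) = I*√312169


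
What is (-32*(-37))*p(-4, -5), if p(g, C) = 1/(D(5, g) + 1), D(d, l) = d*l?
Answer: -1184/19 ≈ -62.316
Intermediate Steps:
p(g, C) = 1/(1 + 5*g) (p(g, C) = 1/(5*g + 1) = 1/(1 + 5*g))
(-32*(-37))*p(-4, -5) = (-32*(-37))/(1 + 5*(-4)) = 1184/(1 - 20) = 1184/(-19) = 1184*(-1/19) = -1184/19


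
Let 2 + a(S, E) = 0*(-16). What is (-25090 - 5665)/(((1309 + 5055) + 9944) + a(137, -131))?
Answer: -30755/16306 ≈ -1.8861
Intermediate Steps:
a(S, E) = -2 (a(S, E) = -2 + 0*(-16) = -2 + 0 = -2)
(-25090 - 5665)/(((1309 + 5055) + 9944) + a(137, -131)) = (-25090 - 5665)/(((1309 + 5055) + 9944) - 2) = -30755/((6364 + 9944) - 2) = -30755/(16308 - 2) = -30755/16306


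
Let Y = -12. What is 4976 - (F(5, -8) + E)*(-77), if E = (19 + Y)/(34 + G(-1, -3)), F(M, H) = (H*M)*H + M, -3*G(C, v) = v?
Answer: 150082/5 ≈ 30016.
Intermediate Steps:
G(C, v) = -v/3
F(M, H) = M + M*H² (F(M, H) = M*H² + M = M + M*H²)
E = ⅕ (E = (19 - 12)/(34 - ⅓*(-3)) = 7/(34 + 1) = 7/35 = 7*(1/35) = ⅕ ≈ 0.20000)
4976 - (F(5, -8) + E)*(-77) = 4976 - (5*(1 + (-8)²) + ⅕)*(-77) = 4976 - (5*(1 + 64) + ⅕)*(-77) = 4976 - (5*65 + ⅕)*(-77) = 4976 - (325 + ⅕)*(-77) = 4976 - 1626*(-77)/5 = 4976 - 1*(-125202/5) = 4976 + 125202/5 = 150082/5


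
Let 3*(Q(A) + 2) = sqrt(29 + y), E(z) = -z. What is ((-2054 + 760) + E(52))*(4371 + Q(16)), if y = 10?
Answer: -5880674 - 1346*sqrt(39)/3 ≈ -5.8835e+6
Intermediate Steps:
Q(A) = -2 + sqrt(39)/3 (Q(A) = -2 + sqrt(29 + 10)/3 = -2 + sqrt(39)/3)
((-2054 + 760) + E(52))*(4371 + Q(16)) = ((-2054 + 760) - 1*52)*(4371 + (-2 + sqrt(39)/3)) = (-1294 - 52)*(4369 + sqrt(39)/3) = -1346*(4369 + sqrt(39)/3) = -5880674 - 1346*sqrt(39)/3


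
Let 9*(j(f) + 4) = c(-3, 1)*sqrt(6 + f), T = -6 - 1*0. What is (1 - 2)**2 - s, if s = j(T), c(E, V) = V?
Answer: 5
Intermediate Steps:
T = -6 (T = -6 + 0 = -6)
j(f) = -4 + sqrt(6 + f)/9 (j(f) = -4 + (1*sqrt(6 + f))/9 = -4 + sqrt(6 + f)/9)
s = -4 (s = -4 + sqrt(6 - 6)/9 = -4 + sqrt(0)/9 = -4 + (1/9)*0 = -4 + 0 = -4)
(1 - 2)**2 - s = (1 - 2)**2 - 1*(-4) = (-1)**2 + 4 = 1 + 4 = 5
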